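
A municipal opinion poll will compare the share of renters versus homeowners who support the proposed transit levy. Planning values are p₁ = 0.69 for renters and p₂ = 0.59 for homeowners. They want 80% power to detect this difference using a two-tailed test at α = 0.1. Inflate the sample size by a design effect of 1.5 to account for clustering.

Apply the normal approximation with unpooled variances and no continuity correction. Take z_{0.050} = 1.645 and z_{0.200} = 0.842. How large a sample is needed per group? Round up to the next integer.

n = 423 per group

n = (z_{α/2} + z_β)² · [p₁(1−p₁) + p₂(1−p₂)] / (p₁ − p₂)²
  = (1.645 + 0.842)² · (0.69·0.31 + 0.59·0.41) / (0.10)²
  = (2.487)² · (0.2139 + 0.2419) / 0.0100
  = 6.1852 · 0.4558 / 0.0100
  = 281.92
Design effect: 1.5 × 281.92 = 422.88.
Round up → n = 423 per group.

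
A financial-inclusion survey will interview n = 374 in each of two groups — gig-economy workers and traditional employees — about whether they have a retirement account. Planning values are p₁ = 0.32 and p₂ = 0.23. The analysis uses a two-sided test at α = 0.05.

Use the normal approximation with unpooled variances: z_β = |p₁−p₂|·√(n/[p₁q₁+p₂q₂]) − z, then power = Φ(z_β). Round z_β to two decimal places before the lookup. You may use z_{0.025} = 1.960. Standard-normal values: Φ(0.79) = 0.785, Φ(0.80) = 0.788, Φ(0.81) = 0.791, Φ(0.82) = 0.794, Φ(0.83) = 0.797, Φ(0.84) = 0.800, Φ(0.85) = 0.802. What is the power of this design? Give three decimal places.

Power ≈ 0.791

z_β = |p₁−p₂|·√(n/[p₁q₁+p₂q₂]) − z_{α/2}
    = 0.09 · √(374/0.3947) − 1.960
    = 0.09 · 30.7824 − 1.960
    = 2.7704 − 1.960 = 0.8104 → 0.81
Power = Φ(0.81) = 0.791.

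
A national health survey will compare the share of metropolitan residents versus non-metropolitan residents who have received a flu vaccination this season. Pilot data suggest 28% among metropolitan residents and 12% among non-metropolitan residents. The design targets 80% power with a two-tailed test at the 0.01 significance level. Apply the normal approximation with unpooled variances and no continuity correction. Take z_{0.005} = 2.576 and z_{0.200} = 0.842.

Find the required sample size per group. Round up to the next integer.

n = 141 per group

n = (z_{α/2} + z_β)² · [p₁(1−p₁) + p₂(1−p₂)] / (p₁ − p₂)²
  = (2.576 + 0.842)² · (0.28·0.72 + 0.12·0.88) / (0.16)²
  = (3.418)² · (0.2016 + 0.1056) / 0.0256
  = 11.6827 · 0.3072 / 0.0256
  = 140.19
Round up → n = 141 per group.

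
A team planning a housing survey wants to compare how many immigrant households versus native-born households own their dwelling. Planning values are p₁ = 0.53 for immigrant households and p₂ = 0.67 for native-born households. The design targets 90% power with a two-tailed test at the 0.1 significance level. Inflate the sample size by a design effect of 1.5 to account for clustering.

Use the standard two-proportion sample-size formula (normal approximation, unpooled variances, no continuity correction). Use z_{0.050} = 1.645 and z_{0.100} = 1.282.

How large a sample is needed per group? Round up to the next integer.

n = 309 per group

n = (z_{α/2} + z_β)² · [p₁(1−p₁) + p₂(1−p₂)] / (p₁ − p₂)²
  = (1.645 + 1.282)² · (0.53·0.47 + 0.67·0.33) / (-0.14)²
  = (2.927)² · (0.2491 + 0.2211) / 0.0196
  = 8.5673 · 0.4702 / 0.0196
  = 205.53
Design effect: 1.5 × 205.53 = 308.29.
Round up → n = 309 per group.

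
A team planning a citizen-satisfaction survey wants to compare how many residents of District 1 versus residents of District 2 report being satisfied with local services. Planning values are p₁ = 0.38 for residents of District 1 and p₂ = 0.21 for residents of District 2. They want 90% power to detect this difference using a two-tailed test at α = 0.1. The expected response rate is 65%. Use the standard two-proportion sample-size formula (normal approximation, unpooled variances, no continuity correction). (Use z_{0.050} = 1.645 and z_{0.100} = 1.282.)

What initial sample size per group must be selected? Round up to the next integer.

n = (z_{α/2} + z_β)² · [p₁(1−p₁) + p₂(1−p₂)] / (p₁ − p₂)²
  = (1.645 + 1.282)² · (0.38·0.62 + 0.21·0.79) / (0.17)²
  = (2.927)² · (0.2356 + 0.1659) / 0.0289
  = 8.5673 · 0.4015 / 0.0289
  = 119.02
Adjust for 65% response: 119.02 / 0.65 = 183.11.
Round up → n = 184 per group.

n = 184 per group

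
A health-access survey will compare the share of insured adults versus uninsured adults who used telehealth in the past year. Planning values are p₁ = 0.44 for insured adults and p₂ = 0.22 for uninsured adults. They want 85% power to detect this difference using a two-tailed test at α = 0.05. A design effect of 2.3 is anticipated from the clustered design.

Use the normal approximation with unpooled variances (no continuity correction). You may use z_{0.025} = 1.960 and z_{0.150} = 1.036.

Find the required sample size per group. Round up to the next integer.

n = 179 per group

n = (z_{α/2} + z_β)² · [p₁(1−p₁) + p₂(1−p₂)] / (p₁ − p₂)²
  = (1.960 + 1.036)² · (0.44·0.56 + 0.22·0.78) / (0.22)²
  = (2.996)² · (0.2464 + 0.1716) / 0.0484
  = 8.9760 · 0.4180 / 0.0484
  = 77.52
Design effect: 2.3 × 77.52 = 178.30.
Round up → n = 179 per group.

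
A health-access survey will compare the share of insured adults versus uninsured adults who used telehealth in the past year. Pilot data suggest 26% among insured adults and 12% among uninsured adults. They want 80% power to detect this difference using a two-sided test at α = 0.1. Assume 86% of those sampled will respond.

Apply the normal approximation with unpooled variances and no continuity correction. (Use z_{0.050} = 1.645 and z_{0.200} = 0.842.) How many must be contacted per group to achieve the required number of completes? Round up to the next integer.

n = (z_{α/2} + z_β)² · [p₁(1−p₁) + p₂(1−p₂)] / (p₁ − p₂)²
  = (1.645 + 0.842)² · (0.26·0.74 + 0.12·0.88) / (0.14)²
  = (2.487)² · (0.1924 + 0.1056) / 0.0196
  = 6.1852 · 0.2980 / 0.0196
  = 94.04
Adjust for 86% response: 94.04 / 0.86 = 109.35.
Round up → n = 110 per group.

n = 110 per group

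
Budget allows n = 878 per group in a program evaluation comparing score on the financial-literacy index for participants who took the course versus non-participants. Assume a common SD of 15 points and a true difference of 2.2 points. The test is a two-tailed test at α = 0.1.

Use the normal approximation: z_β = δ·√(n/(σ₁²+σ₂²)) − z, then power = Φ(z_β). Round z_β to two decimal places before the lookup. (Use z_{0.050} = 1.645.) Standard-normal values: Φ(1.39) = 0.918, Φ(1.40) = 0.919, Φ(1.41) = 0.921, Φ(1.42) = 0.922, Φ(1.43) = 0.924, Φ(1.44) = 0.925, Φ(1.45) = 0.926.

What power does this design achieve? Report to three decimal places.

Power ≈ 0.924

z_β = δ·√(n/(σ₁²+σ₂²)) − z_{α/2}
    = 2.2 · √(878/450) − 1.645
    = 2.2 · 1.39682 − 1.645
    = 3.0730 − 1.645 = 1.4280 → 1.43
Power = Φ(1.43) = 0.924.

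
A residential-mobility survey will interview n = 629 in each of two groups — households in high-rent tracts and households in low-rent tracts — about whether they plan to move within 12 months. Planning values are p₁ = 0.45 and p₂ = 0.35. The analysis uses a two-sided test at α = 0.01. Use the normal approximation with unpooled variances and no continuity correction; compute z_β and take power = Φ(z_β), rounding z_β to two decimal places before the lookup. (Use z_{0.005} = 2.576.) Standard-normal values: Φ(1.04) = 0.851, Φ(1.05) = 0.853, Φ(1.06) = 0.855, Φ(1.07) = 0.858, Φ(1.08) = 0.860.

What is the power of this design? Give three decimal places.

z_β = |p₁−p₂|·√(n/[p₁q₁+p₂q₂]) − z_{α/2}
    = 0.10 · √(629/0.4750) − 2.576
    = 0.10 · 36.3897 − 2.576
    = 3.6390 − 2.576 = 1.0630 → 1.06
Power = Φ(1.06) = 0.855.

Power ≈ 0.855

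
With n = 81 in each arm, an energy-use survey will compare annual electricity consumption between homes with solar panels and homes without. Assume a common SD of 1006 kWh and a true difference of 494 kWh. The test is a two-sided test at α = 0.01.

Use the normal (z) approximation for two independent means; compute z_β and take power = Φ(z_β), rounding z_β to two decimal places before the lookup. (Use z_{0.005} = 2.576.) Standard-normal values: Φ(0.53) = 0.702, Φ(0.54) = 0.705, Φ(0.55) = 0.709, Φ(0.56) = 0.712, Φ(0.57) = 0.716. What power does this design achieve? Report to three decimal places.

Power ≈ 0.709

z_β = δ·√(n/(σ₁²+σ₂²)) − z_{α/2}
    = 494 · √(81/2024072) − 2.576
    = 494 · 0.00633 − 2.576
    = 3.1250 − 2.576 = 0.5490 → 0.55
Power = Φ(0.55) = 0.709.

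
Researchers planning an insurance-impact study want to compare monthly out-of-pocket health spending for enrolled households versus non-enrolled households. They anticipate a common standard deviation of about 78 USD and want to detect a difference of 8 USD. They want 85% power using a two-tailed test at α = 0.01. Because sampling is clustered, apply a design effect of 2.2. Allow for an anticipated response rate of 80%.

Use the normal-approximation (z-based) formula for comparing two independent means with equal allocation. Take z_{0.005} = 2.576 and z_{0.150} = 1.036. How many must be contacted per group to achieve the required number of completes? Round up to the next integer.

n = (z_{α/2} + z_β)² · (σ₁² + σ₂²) / δ²
  = (2.576 + 1.036)² · (2·78² = 12168) / 8²
  = 13.0465 · 12168 / 64
  = 2480.47
Design effect: 2.2 × 2480.47 = 5457.04.
Adjust for 80% response: 5457.04 / 0.80 = 6821.30.
Round up → n = 6822 per group.

n = 6822 per group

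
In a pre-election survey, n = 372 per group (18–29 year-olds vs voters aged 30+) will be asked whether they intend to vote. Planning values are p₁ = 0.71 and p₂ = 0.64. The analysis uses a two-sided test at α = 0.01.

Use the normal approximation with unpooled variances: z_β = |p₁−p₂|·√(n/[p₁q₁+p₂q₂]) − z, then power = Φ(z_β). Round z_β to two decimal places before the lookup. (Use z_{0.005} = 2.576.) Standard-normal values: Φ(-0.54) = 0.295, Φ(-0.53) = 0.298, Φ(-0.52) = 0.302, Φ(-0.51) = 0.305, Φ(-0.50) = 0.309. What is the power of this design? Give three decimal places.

z_β = |p₁−p₂|·√(n/[p₁q₁+p₂q₂]) − z_{α/2}
    = 0.07 · √(372/0.4363) − 2.576
    = 0.07 · 29.1997 − 2.576
    = 2.0440 − 2.576 = -0.5320 → -0.53
Power = Φ(-0.53) = 0.298.

Power ≈ 0.298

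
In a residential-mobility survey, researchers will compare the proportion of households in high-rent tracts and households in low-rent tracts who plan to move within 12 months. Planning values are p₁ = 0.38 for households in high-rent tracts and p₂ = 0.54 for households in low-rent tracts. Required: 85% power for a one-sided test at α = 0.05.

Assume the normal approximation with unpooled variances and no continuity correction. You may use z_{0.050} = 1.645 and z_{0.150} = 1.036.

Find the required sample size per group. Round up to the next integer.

n = (z_α + z_β)² · [p₁(1−p₁) + p₂(1−p₂)] / (p₁ − p₂)²
  = (1.645 + 1.036)² · (0.38·0.62 + 0.54·0.46) / (-0.16)²
  = (2.681)² · (0.2356 + 0.2484) / 0.0256
  = 7.1878 · 0.4840 / 0.0256
  = 135.89
Round up → n = 136 per group.

n = 136 per group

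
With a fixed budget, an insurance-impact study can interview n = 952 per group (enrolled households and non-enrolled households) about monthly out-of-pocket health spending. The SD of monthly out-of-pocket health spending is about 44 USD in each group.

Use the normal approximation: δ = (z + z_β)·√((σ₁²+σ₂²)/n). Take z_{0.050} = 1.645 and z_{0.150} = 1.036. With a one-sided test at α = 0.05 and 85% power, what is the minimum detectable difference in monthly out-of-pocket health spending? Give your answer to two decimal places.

Minimum detectable difference ≈ 5.41 USD

δ = (z_α + z_β) · √((σ₁²+σ₂²)/n)
  = (1.645 + 1.036) · √(3872/952)
  = 2.681 · √4.0672
  = 2.681 · 2.0167
  = 5.4069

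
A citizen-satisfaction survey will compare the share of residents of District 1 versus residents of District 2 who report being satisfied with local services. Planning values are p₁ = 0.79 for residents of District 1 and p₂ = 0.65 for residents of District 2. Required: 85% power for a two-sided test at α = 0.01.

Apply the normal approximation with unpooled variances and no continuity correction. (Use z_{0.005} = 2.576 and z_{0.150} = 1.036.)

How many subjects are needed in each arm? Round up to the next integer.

n = (z_{α/2} + z_β)² · [p₁(1−p₁) + p₂(1−p₂)] / (p₁ − p₂)²
  = (2.576 + 1.036)² · (0.79·0.21 + 0.65·0.35) / (0.14)²
  = (3.612)² · (0.1659 + 0.2275) / 0.0196
  = 13.0465 · 0.3934 / 0.0196
  = 261.86
Round up → n = 262 per group.

n = 262 per group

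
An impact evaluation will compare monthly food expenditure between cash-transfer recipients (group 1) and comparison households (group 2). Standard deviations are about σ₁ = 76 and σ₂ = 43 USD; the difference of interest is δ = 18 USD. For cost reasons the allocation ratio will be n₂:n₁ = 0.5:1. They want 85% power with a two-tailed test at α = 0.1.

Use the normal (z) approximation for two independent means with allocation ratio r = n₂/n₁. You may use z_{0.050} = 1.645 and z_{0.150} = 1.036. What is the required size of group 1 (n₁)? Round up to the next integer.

n₁ = 211

n₁ = (z_{α/2} + z_β)² · (σ₁² + σ₂²/r) / δ²
   = (1.645 + 1.036)² · (76² + 43²/0.5) / 18²
   = 7.1878 · (5776 + 3698) / 324
   = 7.1878 · 9474 / 324
   = 210.18
Round up → n₁ = 211; n₂ = r·n₁ = 0.5 × 211 = 106.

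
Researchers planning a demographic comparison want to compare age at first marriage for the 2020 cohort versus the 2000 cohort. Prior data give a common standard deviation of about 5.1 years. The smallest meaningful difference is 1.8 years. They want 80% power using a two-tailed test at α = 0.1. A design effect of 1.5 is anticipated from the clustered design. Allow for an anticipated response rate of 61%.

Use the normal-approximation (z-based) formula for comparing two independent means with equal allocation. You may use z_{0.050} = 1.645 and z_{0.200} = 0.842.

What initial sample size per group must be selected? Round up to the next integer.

n = (z_{α/2} + z_β)² · (σ₁² + σ₂²) / δ²
  = (1.645 + 0.842)² · (2·5.1² = 52.02) / 1.8²
  = 6.1852 · 52.02 / 3.24
  = 99.31
Design effect: 1.5 × 99.31 = 148.96.
Adjust for 61% response: 148.96 / 0.61 = 244.20.
Round up → n = 245 per group.

n = 245 per group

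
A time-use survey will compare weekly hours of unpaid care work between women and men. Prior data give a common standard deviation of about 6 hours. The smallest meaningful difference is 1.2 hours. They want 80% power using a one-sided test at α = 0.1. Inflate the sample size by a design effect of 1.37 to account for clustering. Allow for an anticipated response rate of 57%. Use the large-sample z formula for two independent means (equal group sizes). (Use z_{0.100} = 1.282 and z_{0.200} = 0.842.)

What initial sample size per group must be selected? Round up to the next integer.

n = (z_α + z_β)² · (σ₁² + σ₂²) / δ²
  = (1.282 + 0.842)² · (2·6² = 72) / 1.2²
  = 4.5114 · 72 / 1.44
  = 225.57
Design effect: 1.37 × 225.57 = 309.03.
Adjust for 57% response: 309.03 / 0.57 = 542.16.
Round up → n = 543 per group.

n = 543 per group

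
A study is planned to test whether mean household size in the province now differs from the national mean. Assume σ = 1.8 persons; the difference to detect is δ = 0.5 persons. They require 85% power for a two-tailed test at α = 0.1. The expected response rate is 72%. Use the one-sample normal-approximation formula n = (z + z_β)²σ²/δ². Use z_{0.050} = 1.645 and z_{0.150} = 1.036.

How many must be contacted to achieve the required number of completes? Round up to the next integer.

n = 130

n = (z_{α/2} + z_β)² · σ² / δ²
  = (1.645 + 1.036)² · 1.8² / 0.5²
  = 7.1878 · 3.24 / 0.25
  = 93.15
Adjust for 72% response: 93.15 / 0.72 = 129.38.
Round up → n = 130.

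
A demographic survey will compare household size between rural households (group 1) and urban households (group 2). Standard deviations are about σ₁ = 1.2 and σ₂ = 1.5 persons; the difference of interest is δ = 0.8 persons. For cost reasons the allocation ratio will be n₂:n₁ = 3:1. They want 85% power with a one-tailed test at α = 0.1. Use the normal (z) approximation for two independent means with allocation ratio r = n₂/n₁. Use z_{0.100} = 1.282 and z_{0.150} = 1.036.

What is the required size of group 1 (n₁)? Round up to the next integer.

n₁ = 19

n₁ = (z_α + z_β)² · (σ₁² + σ₂²/r) / δ²
   = (1.282 + 1.036)² · (1.2² + 1.5²/3) / 0.8²
   = 5.3731 · (1.44 + 0.75) / 0.64
   = 5.3731 · 2.19 / 0.64
   = 18.39
Round up → n₁ = 19; n₂ = r·n₁ = 3 × 19 = 57.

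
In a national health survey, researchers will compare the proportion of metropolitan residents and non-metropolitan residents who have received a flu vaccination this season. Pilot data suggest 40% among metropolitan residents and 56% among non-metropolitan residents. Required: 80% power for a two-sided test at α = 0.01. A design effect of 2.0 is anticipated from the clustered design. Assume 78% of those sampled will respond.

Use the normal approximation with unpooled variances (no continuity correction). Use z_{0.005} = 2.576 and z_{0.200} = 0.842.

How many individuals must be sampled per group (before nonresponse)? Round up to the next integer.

n = 570 per group

n = (z_{α/2} + z_β)² · [p₁(1−p₁) + p₂(1−p₂)] / (p₁ − p₂)²
  = (2.576 + 0.842)² · (0.40·0.60 + 0.56·0.44) / (-0.16)²
  = (3.418)² · (0.2400 + 0.2464) / 0.0256
  = 11.6827 · 0.4864 / 0.0256
  = 221.97
Design effect: 2.0 × 221.97 = 443.94.
Adjust for 78% response: 443.94 / 0.78 = 569.16.
Round up → n = 570 per group.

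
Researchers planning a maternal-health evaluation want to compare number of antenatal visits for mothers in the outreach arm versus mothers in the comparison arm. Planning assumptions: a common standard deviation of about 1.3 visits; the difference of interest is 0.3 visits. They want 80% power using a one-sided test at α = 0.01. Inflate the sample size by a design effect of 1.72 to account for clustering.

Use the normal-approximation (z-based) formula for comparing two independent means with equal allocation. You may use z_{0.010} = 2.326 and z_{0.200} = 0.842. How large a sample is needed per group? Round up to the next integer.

n = 649 per group

n = (z_α + z_β)² · (σ₁² + σ₂²) / δ²
  = (2.326 + 0.842)² · (2·1.3² = 3.38) / 0.3²
  = 10.0362 · 3.38 / 0.09
  = 376.92
Design effect: 1.72 × 376.92 = 648.30.
Round up → n = 649 per group.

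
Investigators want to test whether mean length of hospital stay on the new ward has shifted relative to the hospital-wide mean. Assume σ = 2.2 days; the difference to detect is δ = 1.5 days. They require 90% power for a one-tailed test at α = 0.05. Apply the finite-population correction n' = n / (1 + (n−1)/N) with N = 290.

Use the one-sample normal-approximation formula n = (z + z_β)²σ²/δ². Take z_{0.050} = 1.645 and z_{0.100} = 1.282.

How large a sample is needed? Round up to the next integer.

n = 18

n = (z_α + z_β)² · σ² / δ²
  = (1.645 + 1.282)² · 2.2² / 1.5²
  = 8.5673 · 4.84 / 2.25
  = 18.43
Finite-population correction (N = 290): 18.43 / (1 + (18.43 − 1)/290) = 17.38.
Round up → n = 18.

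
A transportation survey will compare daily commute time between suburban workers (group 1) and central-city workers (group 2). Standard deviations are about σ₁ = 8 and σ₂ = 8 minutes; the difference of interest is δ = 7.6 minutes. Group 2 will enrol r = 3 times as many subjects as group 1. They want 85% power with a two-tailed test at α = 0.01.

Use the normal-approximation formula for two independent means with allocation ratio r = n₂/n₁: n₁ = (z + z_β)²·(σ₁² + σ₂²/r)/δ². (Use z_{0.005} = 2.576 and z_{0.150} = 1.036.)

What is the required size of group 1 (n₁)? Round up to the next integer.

n₁ = (z_{α/2} + z_β)² · (σ₁² + σ₂²/r) / δ²
   = (2.576 + 1.036)² · (8² + 8²/3) / 7.6²
   = 13.0465 · (64 + 21.3333) / 57.76
   = 13.0465 · 85.3333 / 57.76
   = 19.27
Round up → n₁ = 20; n₂ = r·n₁ = 3 × 20 = 60.

n₁ = 20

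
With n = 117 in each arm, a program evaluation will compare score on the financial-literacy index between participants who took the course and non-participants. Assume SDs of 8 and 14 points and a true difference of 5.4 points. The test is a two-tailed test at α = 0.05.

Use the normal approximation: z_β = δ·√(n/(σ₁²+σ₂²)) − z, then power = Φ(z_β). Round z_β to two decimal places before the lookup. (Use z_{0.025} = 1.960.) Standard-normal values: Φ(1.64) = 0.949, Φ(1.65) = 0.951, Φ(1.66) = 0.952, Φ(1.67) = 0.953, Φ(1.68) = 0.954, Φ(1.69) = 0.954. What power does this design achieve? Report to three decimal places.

Power ≈ 0.952

z_β = δ·√(n/(σ₁²+σ₂²)) − z_{α/2}
    = 5.4 · √(117/260) − 1.960
    = 5.4 · 0.67082 − 1.960
    = 3.6224 − 1.960 = 1.6624 → 1.66
Power = Φ(1.66) = 0.952.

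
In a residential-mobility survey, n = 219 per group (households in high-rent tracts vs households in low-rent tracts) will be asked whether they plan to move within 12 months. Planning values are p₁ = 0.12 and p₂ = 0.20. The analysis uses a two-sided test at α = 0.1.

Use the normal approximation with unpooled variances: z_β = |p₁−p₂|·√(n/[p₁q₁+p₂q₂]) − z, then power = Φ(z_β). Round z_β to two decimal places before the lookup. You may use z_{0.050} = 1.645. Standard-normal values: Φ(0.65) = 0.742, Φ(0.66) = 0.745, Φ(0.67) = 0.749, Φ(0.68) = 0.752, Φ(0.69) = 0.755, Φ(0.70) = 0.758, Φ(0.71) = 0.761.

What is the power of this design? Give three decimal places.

z_β = |p₁−p₂|·√(n/[p₁q₁+p₂q₂]) − z_{α/2}
    = 0.08 · √(219/0.2656) − 1.645
    = 0.08 · 28.7149 − 1.645
    = 2.2972 − 1.645 = 0.6522 → 0.65
Power = Φ(0.65) = 0.742.

Power ≈ 0.742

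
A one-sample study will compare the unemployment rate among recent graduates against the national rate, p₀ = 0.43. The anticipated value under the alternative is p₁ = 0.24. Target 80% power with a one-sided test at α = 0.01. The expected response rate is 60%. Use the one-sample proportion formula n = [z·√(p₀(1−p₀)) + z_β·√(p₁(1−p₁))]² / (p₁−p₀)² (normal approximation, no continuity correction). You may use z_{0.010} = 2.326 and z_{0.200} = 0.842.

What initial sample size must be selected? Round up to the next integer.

n = [z_α·√(p₀q₀) + z_β·√(p₁q₁)]² / (p₁ − p₀)²
  = [2.326·√(0.43·0.57) + 0.842·√(0.24·0.76)]² / (-0.19)²
  = [2.326·0.4951 + 0.842·0.4271]² / 0.0361
  = [1.5112]² / 0.0361
  = 63.26
Adjust for 60% response: 63.26 / 0.60 = 105.43.
Round up → n = 106.

n = 106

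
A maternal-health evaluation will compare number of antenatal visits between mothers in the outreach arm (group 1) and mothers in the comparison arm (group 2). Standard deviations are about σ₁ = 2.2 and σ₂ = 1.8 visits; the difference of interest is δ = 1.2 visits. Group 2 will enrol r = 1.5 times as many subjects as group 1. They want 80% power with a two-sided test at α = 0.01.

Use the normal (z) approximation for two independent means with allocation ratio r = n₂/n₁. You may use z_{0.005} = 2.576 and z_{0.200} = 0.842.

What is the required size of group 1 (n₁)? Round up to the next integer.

n₁ = 57

n₁ = (z_{α/2} + z_β)² · (σ₁² + σ₂²/r) / δ²
   = (2.576 + 0.842)² · (2.2² + 1.8²/1.5) / 1.2²
   = 11.6827 · (4.84 + 2.16) / 1.44
   = 11.6827 · 7 / 1.44
   = 56.79
Round up → n₁ = 57; n₂ = r·n₁ = 1.5 × 57 = 86.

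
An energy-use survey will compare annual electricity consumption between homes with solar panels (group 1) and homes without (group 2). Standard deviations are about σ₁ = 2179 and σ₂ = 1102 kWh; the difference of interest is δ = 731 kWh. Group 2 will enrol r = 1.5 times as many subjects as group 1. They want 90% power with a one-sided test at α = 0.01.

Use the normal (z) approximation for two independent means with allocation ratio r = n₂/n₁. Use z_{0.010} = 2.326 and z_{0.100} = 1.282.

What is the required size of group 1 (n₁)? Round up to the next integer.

n₁ = 136

n₁ = (z_α + z_β)² · (σ₁² + σ₂²/r) / δ²
   = (2.326 + 1.282)² · (2179² + 1102²/1.5) / 731²
   = 13.0177 · (4748041 + 809602.7) / 534361
   = 13.0177 · 5557643.7 / 534361
   = 135.39
Round up → n₁ = 136; n₂ = r·n₁ = 1.5 × 136 = 204.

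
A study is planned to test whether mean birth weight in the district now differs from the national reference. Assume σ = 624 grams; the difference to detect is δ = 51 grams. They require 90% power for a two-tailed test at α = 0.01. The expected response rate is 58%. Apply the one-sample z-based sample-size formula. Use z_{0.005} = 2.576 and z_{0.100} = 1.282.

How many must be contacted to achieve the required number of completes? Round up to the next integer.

n = (z_{α/2} + z_β)² · σ² / δ²
  = (2.576 + 1.282)² · 624² / 51²
  = 14.8842 · 389376 / 2601
  = 2228.20
Adjust for 58% response: 2228.20 / 0.58 = 3841.72.
Round up → n = 3842.

n = 3842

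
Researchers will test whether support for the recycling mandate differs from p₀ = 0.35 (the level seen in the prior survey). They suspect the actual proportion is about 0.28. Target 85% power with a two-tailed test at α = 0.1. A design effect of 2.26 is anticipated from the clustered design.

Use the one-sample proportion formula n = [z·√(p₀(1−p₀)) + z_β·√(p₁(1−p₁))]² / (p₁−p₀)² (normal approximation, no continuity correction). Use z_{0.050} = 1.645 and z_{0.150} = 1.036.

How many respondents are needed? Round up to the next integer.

n = 721

n = [z_{α/2}·√(p₀q₀) + z_β·√(p₁q₁)]² / (p₁ − p₀)²
  = [1.645·√(0.35·0.65) + 1.036·√(0.28·0.72)]² / (-0.07)²
  = [1.645·0.4770 + 1.036·0.4490]² / 0.0049
  = [1.2498]² / 0.0049
  = 318.76
Design effect: 2.26 × 318.76 = 720.41.
Round up → n = 721.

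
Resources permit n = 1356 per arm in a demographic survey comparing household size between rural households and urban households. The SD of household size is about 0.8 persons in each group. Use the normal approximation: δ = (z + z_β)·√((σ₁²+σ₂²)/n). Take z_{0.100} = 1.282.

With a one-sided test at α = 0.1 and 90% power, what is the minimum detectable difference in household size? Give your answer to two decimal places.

δ = (z_α + z_β) · √((σ₁²+σ₂²)/n)
  = (1.282 + 1.282) · √(1.28/1356)
  = 2.564 · √0.00094
  = 2.564 · 0.0307
  = 0.0788

Minimum detectable difference ≈ 0.08 persons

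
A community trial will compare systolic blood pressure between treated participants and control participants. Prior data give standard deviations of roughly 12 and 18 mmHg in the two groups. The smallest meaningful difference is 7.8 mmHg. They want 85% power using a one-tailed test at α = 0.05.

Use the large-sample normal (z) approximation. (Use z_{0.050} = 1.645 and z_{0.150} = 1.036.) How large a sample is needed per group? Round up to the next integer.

n = 56 per group

n = (z_α + z_β)² · (σ₁² + σ₂²) / δ²
  = (1.645 + 1.036)² · (12² + 18² = 468) / 7.8²
  = 7.1878 · 468 / 60.84
  = 55.29
Round up → n = 56 per group.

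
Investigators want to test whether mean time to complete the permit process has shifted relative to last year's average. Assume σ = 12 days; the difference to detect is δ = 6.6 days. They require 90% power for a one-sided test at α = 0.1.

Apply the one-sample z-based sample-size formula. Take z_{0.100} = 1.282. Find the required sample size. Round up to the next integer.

n = 22

n = (z_α + z_β)² · σ² / δ²
  = (1.282 + 1.282)² · 12² / 6.6²
  = 6.5741 · 144 / 43.56
  = 21.73
Round up → n = 22.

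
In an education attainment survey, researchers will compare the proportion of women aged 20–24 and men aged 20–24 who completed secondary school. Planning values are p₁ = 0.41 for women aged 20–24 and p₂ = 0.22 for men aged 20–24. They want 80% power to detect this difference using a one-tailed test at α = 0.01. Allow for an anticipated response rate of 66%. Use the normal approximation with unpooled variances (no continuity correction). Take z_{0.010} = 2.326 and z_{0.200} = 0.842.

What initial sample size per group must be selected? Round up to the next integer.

n = (z_α + z_β)² · [p₁(1−p₁) + p₂(1−p₂)] / (p₁ − p₂)²
  = (2.326 + 0.842)² · (0.41·0.59 + 0.22·0.78) / (0.19)²
  = (3.168)² · (0.2419 + 0.1716) / 0.0361
  = 10.0362 · 0.4135 / 0.0361
  = 114.96
Adjust for 66% response: 114.96 / 0.66 = 174.18.
Round up → n = 175 per group.

n = 175 per group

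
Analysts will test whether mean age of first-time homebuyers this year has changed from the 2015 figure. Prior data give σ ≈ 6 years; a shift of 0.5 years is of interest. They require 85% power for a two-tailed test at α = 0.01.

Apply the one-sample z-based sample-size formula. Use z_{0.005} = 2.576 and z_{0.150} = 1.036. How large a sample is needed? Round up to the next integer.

n = 1879

n = (z_{α/2} + z_β)² · σ² / δ²
  = (2.576 + 1.036)² · 6² / 0.5²
  = 13.0465 · 36 / 0.25
  = 1878.70
Round up → n = 1879.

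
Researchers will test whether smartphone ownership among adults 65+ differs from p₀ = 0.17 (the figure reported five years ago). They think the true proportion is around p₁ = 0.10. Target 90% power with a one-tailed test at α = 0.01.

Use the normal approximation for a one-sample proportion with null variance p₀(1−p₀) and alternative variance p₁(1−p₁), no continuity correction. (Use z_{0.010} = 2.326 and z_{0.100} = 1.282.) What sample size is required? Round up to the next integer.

n = 324

n = [z_α·√(p₀q₀) + z_β·√(p₁q₁)]² / (p₁ − p₀)²
  = [2.326·√(0.17·0.83) + 1.282·√(0.10·0.90)]² / (-0.07)²
  = [2.326·0.3756 + 1.282·0.3000]² / 0.0049
  = [1.2583]² / 0.0049
  = 323.14
Round up → n = 324.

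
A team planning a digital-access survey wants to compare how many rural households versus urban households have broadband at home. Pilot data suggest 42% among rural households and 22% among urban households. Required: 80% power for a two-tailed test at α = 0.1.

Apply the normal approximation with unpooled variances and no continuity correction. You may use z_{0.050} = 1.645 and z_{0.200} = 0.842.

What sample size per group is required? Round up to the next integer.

n = (z_{α/2} + z_β)² · [p₁(1−p₁) + p₂(1−p₂)] / (p₁ − p₂)²
  = (1.645 + 0.842)² · (0.42·0.58 + 0.22·0.78) / (0.20)²
  = (2.487)² · (0.2436 + 0.1716) / 0.0400
  = 6.1852 · 0.4152 / 0.0400
  = 64.20
Round up → n = 65 per group.

n = 65 per group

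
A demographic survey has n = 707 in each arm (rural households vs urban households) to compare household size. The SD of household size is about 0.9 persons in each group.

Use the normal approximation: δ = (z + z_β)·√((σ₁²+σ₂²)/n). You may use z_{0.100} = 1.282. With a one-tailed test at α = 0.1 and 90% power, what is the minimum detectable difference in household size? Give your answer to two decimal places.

δ = (z_α + z_β) · √((σ₁²+σ₂²)/n)
  = (1.282 + 1.282) · √(1.62/707)
  = 2.564 · √0.00229
  = 2.564 · 0.0479
  = 0.1227

Minimum detectable difference ≈ 0.12 persons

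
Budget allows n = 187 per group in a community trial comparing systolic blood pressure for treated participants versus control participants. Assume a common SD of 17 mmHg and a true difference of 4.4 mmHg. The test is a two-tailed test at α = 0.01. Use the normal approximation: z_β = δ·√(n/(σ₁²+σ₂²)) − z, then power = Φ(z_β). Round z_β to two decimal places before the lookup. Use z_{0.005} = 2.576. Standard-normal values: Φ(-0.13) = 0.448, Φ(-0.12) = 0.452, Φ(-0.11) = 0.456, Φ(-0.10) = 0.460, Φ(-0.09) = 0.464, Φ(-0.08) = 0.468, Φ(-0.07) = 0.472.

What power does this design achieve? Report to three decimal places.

z_β = δ·√(n/(σ₁²+σ₂²)) − z_{α/2}
    = 4.4 · √(187/578) − 2.576
    = 4.4 · 0.56880 − 2.576
    = 2.5027 − 2.576 = -0.0733 → -0.07
Power = Φ(-0.07) = 0.472.

Power ≈ 0.472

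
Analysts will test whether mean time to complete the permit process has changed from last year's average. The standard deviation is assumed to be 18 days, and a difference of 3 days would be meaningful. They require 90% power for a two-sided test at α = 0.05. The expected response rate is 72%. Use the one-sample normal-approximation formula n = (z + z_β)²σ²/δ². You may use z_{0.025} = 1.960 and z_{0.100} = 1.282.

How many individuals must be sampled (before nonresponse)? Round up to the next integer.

n = (z_{α/2} + z_β)² · σ² / δ²
  = (1.960 + 1.282)² · 18² / 3²
  = 10.5106 · 324 / 9
  = 378.38
Adjust for 72% response: 378.38 / 0.72 = 525.53.
Round up → n = 526.

n = 526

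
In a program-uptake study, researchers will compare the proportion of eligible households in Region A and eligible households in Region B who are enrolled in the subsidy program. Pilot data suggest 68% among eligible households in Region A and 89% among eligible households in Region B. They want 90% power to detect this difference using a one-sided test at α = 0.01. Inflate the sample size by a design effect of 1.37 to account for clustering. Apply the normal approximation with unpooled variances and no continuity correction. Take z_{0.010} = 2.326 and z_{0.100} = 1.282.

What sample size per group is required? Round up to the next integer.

n = (z_α + z_β)² · [p₁(1−p₁) + p₂(1−p₂)] / (p₁ − p₂)²
  = (2.326 + 1.282)² · (0.68·0.32 + 0.89·0.11) / (-0.21)²
  = (3.608)² · (0.2176 + 0.0979) / 0.0441
  = 13.0177 · 0.3155 / 0.0441
  = 93.13
Design effect: 1.37 × 93.13 = 127.59.
Round up → n = 128 per group.

n = 128 per group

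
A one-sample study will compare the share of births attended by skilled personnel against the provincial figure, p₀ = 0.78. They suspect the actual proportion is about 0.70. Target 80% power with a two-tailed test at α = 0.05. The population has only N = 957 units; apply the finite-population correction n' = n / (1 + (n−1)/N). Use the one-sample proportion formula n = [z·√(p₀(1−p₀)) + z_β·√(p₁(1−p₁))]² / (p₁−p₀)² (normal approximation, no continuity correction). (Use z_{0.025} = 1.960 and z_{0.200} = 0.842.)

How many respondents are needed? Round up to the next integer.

n = 182

n = [z_{α/2}·√(p₀q₀) + z_β·√(p₁q₁)]² / (p₁ − p₀)²
  = [1.960·√(0.78·0.22) + 0.842·√(0.70·0.30)]² / (-0.08)²
  = [1.960·0.4142 + 0.842·0.4583]² / 0.0064
  = [1.1978]² / 0.0064
  = 224.17
Finite-population correction (N = 957): 224.17 / (1 + (224.17 − 1)/957) = 181.78.
Round up → n = 182.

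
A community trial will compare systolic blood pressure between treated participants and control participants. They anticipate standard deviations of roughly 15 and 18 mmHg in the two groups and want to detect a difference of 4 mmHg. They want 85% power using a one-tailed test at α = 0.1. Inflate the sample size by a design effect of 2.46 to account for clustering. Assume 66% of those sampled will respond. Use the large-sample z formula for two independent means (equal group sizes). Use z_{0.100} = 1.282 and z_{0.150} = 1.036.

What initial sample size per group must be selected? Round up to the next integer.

n = (z_α + z_β)² · (σ₁² + σ₂²) / δ²
  = (1.282 + 1.036)² · (15² + 18² = 549) / 4²
  = 5.3731 · 549 / 16
  = 184.37
Design effect: 2.46 × 184.37 = 453.54.
Adjust for 66% response: 453.54 / 0.66 = 687.18.
Round up → n = 688 per group.

n = 688 per group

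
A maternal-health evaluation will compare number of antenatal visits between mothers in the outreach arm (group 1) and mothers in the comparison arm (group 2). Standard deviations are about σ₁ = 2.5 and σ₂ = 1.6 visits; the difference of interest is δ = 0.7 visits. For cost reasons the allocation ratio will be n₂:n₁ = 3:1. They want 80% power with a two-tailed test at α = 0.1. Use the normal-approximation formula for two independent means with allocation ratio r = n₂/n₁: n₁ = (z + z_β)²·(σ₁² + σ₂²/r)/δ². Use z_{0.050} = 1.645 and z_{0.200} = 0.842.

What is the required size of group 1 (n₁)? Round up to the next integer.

n₁ = (z_{α/2} + z_β)² · (σ₁² + σ₂²/r) / δ²
   = (1.645 + 0.842)² · (2.5² + 1.6²/3) / 0.7²
   = 6.1852 · (6.25 + 0.85333) / 0.49
   = 6.1852 · 7.1033 / 0.49
   = 89.66
Round up → n₁ = 90; n₂ = r·n₁ = 3 × 90 = 270.

n₁ = 90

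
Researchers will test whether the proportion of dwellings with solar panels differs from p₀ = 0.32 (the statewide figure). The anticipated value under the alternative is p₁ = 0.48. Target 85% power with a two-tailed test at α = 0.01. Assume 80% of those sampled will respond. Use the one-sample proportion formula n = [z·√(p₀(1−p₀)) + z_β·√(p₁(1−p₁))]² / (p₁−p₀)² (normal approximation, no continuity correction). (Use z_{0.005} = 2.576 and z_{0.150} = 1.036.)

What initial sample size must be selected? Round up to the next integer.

n = 145

n = [z_{α/2}·√(p₀q₀) + z_β·√(p₁q₁)]² / (p₁ − p₀)²
  = [2.576·√(0.32·0.68) + 1.036·√(0.48·0.52)]² / (0.16)²
  = [2.576·0.4665 + 1.036·0.4996]² / 0.0256
  = [1.7192]² / 0.0256
  = 115.46
Adjust for 80% response: 115.46 / 0.80 = 144.32.
Round up → n = 145.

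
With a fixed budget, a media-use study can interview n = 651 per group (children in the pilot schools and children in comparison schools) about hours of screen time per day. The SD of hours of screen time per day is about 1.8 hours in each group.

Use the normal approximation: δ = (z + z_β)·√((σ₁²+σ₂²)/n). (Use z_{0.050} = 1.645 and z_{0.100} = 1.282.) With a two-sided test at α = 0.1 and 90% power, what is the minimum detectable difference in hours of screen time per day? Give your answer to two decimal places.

δ = (z_{α/2} + z_β) · √((σ₁²+σ₂²)/n)
  = (1.645 + 1.282) · √(6.48/651)
  = 2.927 · √0.00995
  = 2.927 · 0.0998
  = 0.2920

Minimum detectable difference ≈ 0.29 hours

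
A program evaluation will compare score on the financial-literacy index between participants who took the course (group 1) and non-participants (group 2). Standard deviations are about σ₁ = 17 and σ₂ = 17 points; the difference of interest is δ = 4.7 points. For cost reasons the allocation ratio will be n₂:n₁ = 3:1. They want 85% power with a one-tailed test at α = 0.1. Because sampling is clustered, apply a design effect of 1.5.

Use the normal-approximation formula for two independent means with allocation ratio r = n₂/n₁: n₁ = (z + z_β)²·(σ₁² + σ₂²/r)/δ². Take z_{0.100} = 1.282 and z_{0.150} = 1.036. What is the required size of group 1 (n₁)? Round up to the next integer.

n₁ = (z_α + z_β)² · (σ₁² + σ₂²/r) / δ²
   = (1.282 + 1.036)² · (17² + 17²/3) / 4.7²
   = 5.3731 · (289 + 96.3333) / 22.09
   = 5.3731 · 385.3333 / 22.09
   = 93.73
Design effect: 1.5 × 93.73 = 140.59.
Round up → n₁ = 141; n₂ = r·n₁ = 3 × 141 = 423.

n₁ = 141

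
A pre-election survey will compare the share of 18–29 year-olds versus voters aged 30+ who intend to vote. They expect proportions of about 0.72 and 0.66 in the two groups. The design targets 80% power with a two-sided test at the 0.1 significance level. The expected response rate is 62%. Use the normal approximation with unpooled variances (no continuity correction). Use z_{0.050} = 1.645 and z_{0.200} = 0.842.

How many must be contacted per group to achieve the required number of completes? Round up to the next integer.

n = (z_{α/2} + z_β)² · [p₁(1−p₁) + p₂(1−p₂)] / (p₁ − p₂)²
  = (1.645 + 0.842)² · (0.72·0.28 + 0.66·0.34) / (0.06)²
  = (2.487)² · (0.2016 + 0.2244) / 0.0036
  = 6.1852 · 0.4260 / 0.0036
  = 731.91
Adjust for 62% response: 731.91 / 0.62 = 1180.50.
Round up → n = 1181 per group.

n = 1181 per group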